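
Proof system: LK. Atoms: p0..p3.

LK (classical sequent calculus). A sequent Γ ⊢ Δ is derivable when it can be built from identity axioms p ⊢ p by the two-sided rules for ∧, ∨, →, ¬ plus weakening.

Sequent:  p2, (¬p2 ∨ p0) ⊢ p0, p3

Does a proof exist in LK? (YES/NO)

Derivation (root first):
[WR] p2, (¬p2 ∨ p0) ⊢ p0, p3
  [∨L] p2, (¬p2 ∨ p0) ⊢ p0
    [¬L] p2, ¬p2 ⊢ 
      [Ax] p2 ⊢ p2
    [Ax] p0 ⊢ p0

Result: YES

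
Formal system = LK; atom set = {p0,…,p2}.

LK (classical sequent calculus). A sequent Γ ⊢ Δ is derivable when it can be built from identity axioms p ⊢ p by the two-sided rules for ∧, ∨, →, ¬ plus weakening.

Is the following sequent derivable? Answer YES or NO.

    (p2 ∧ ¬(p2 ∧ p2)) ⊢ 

Proof tree:
[∧L] (p2 ∧ ¬(p2 ∧ p2)) ⊢ 
  [¬L] p2, ¬(p2 ∧ p2) ⊢ 
    [∧R] p2 ⊢ (p2 ∧ p2)
      [Ax] p2 ⊢ p2
      [Ax] p2 ⊢ p2

Result: YES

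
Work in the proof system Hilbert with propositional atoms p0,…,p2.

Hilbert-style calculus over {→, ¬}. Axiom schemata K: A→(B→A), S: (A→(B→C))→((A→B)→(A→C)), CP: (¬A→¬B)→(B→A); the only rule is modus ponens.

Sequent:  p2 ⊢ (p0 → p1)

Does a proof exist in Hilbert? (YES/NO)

Search for a countermodel by truth-table:
  v=000: Γ:[p2=F] Δ:[(p0 → p1)=T] refutes=False
  v=001: Γ:[p2=T] Δ:[(p0 → p1)=T] refutes=False
  v=010: Γ:[p2=F] Δ:[(p0 → p1)=T] refutes=False
  v=011: Γ:[p2=T] Δ:[(p0 → p1)=T] refutes=False
  v=100: Γ:[p2=F] Δ:[(p0 → p1)=F] refutes=False
  v=101: Γ:[p2=T] Δ:[(p0 → p1)=F] refutes=True  ← countermodel

Result: NO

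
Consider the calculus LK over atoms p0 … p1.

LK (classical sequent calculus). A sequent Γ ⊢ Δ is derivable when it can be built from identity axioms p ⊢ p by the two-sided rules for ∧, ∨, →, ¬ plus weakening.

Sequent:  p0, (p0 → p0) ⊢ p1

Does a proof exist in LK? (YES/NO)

Truth-table refutation:
  v=00: Γ:[p0=F, (p0 → p0)=T] Δ:[p1=F] refutes=False
  v=01: Γ:[p0=F, (p0 → p0)=T] Δ:[p1=T] refutes=False
  v=10: Γ:[p0=T, (p0 → p0)=T] Δ:[p1=F] refutes=True  ← countermodel

Result: NO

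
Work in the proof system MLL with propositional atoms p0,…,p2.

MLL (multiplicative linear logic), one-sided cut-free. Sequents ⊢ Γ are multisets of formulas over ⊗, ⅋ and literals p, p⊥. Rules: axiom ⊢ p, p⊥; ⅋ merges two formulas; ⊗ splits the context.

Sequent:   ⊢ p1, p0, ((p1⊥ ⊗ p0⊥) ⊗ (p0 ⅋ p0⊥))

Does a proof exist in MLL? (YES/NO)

Proof tree:
[⊗]  ⊢ p1, p0, ((p1⊥ ⊗ p0⊥) ⊗ (p0 ⅋ p0⊥))
  [⊗]  ⊢ p1, p0, (p1⊥ ⊗ p0⊥)
    [Ax]  ⊢ p1, p1⊥
    [Ax]  ⊢ p0, p0⊥
  [⅋]  ⊢ (p0 ⅋ p0⊥)
    [Ax]  ⊢ p0, p0⊥

Result: YES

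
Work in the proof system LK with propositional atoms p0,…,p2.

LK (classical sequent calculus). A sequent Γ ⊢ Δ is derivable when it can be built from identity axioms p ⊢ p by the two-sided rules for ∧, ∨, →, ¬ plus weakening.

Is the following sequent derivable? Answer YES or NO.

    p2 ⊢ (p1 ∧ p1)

Truth-table refutation:
  v=000: Γ:[p2=F] Δ:[(p1 ∧ p1)=F] refutes=False
  v=001: Γ:[p2=T] Δ:[(p1 ∧ p1)=F] refutes=True  ← countermodel

Result: NO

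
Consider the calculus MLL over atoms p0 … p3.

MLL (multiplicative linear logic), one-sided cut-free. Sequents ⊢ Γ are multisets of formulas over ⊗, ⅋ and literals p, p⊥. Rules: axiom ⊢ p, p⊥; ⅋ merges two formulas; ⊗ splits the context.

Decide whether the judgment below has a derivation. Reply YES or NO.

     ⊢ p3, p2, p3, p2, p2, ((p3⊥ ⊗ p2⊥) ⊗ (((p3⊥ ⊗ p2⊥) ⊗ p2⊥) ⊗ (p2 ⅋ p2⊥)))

Derivation trace:
[⊗]  ⊢ p3, p2, p3, p2, p2, ((p3⊥ ⊗ p2⊥) ⊗ (((p3⊥ ⊗ p2⊥) ⊗ p2⊥) ⊗ (p2 ⅋ p2⊥)))
  [⊗]  ⊢ p3, p2, (p3⊥ ⊗ p2⊥)
    [Ax]  ⊢ p3, p3⊥
    [Ax]  ⊢ p2, p2⊥
  [⊗]  ⊢ p3, p2, p2, (((p3⊥ ⊗ p2⊥) ⊗ p2⊥) ⊗ (p2 ⅋ p2⊥))
    [⊗]  ⊢ p3, p2, p2, ((p3⊥ ⊗ p2⊥) ⊗ p2⊥)
      [⊗]  ⊢ p3, p2, (p3⊥ ⊗ p2⊥)
        [Ax]  ⊢ p3, p3⊥
        [Ax]  ⊢ p2, p2⊥
      [Ax]  ⊢ p2, p2⊥
    [⅋]  ⊢ (p2 ⅋ p2⊥)
      [Ax]  ⊢ p2, p2⊥

Result: YES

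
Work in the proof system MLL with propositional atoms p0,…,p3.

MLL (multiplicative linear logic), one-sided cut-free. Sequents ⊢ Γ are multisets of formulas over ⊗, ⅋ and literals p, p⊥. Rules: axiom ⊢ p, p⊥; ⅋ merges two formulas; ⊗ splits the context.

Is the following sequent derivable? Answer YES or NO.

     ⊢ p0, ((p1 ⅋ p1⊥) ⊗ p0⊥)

Derivation trace:
[⊗]  ⊢ p0, ((p1 ⅋ p1⊥) ⊗ p0⊥)
  [⅋]  ⊢ (p1 ⅋ p1⊥)
    [Ax]  ⊢ p1, p1⊥
  [Ax]  ⊢ p0, p0⊥

Result: YES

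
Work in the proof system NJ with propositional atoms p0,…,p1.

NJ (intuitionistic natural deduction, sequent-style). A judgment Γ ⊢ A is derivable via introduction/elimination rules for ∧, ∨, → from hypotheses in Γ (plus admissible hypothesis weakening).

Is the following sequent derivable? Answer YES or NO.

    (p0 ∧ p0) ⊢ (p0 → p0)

Derivation (root first):
[Wk] (p0 ∧ p0) ⊢ (p0 → p0)
  [→I]  ⊢ (p0 → p0)
    [Ax] p0 ⊢ p0

Result: YES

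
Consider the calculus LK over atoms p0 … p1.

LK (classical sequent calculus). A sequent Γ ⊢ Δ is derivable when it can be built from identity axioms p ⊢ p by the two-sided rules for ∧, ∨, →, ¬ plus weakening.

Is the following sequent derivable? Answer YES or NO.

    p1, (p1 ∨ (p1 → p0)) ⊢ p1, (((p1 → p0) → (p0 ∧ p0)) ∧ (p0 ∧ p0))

Derivation (root first):
[∧R] p1, (p1 ∨ (p1 → p0)) ⊢ p1, (((p1 → p0) → (p0 ∧ p0)) ∧ (p0 ∧ p0))
  [→R] p1 ⊢ ((p1 → p0) → (p0 ∧ p0))
    [→L] p1, (p1 → p0) ⊢ (p0 ∧ p0)
      [Ax] p1 ⊢ p1
      [∧R] p0 ⊢ (p0 ∧ p0)
        [Ax] p0 ⊢ p0
        [Ax] p0 ⊢ p0
  [∨L] p1, (p1 ∨ (p1 → p0)) ⊢ p1, (p0 ∧ p0)
    [Ax] p1 ⊢ p1
    [→L] p1, (p1 → p0) ⊢ (p0 ∧ p0)
      [Ax] p1 ⊢ p1
      [∧R] p0 ⊢ (p0 ∧ p0)
        [Ax] p0 ⊢ p0
        [Ax] p0 ⊢ p0

Result: YES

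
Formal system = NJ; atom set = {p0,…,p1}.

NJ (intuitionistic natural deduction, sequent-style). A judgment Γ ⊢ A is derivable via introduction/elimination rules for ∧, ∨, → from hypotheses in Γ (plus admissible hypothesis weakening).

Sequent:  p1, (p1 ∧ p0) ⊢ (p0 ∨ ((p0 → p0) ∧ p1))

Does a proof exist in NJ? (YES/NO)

Derivation trace:
[∨I₂] p1, (p1 ∧ p0) ⊢ (p0 ∨ ((p0 → p0) ∧ p1))
  [∧I] p1, (p1 ∧ p0) ⊢ ((p0 → p0) ∧ p1)
    [→I] (p1 ∧ p0) ⊢ (p0 → p0)
      [Wk] p0, (p1 ∧ p0) ⊢ p0
        [Ax] p0 ⊢ p0
    [Ax] p1 ⊢ p1

Result: YES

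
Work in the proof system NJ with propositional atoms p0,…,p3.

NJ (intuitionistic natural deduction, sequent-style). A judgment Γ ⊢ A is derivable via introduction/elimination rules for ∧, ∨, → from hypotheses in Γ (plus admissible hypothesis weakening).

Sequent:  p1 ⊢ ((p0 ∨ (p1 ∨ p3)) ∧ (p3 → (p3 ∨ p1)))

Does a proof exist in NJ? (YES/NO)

Proof tree:
[∧I] p1 ⊢ ((p0 ∨ (p1 ∨ p3)) ∧ (p3 → (p3 ∨ p1)))
  [∨I₂] p1 ⊢ (p0 ∨ (p1 ∨ p3))
    [∨I₁] p1 ⊢ (p1 ∨ p3)
      [Ax] p1 ⊢ p1
  [→I] p1 ⊢ (p3 → (p3 ∨ p1))
    [∨I₁] p3, p1 ⊢ (p3 ∨ p1)
      [Wk] p3, p1 ⊢ p3
        [Ax] p3 ⊢ p3

Result: YES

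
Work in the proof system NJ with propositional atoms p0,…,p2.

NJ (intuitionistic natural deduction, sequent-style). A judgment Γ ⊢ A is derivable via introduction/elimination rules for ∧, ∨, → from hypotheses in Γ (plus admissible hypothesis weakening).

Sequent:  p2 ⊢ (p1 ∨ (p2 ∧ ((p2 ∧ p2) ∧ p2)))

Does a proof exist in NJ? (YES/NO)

Proof tree:
[∨I₂] p2 ⊢ (p1 ∨ (p2 ∧ ((p2 ∧ p2) ∧ p2)))
  [∧I] p2 ⊢ (p2 ∧ ((p2 ∧ p2) ∧ p2))
    [Ax] p2 ⊢ p2
    [∧I] p2 ⊢ ((p2 ∧ p2) ∧ p2)
      [∧I] p2 ⊢ (p2 ∧ p2)
        [Ax] p2 ⊢ p2
        [Ax] p2 ⊢ p2
      [Ax] p2 ⊢ p2

Result: YES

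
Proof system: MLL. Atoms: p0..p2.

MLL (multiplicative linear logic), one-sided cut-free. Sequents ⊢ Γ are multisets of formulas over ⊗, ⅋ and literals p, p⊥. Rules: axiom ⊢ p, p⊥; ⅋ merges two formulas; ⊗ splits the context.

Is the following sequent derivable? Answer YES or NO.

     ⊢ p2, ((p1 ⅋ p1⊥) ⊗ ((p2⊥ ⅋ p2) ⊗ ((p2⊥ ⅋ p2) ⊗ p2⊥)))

Derivation (root first):
[⊗]  ⊢ p2, ((p1 ⅋ p1⊥) ⊗ ((p2⊥ ⅋ p2) ⊗ ((p2⊥ ⅋ p2) ⊗ p2⊥)))
  [⅋]  ⊢ (p1 ⅋ p1⊥)
    [Ax]  ⊢ p1, p1⊥
  [⊗]  ⊢ p2, ((p2⊥ ⅋ p2) ⊗ ((p2⊥ ⅋ p2) ⊗ p2⊥))
    [⅋]  ⊢ (p2⊥ ⅋ p2)
      [Ax]  ⊢ p2, p2⊥
    [⊗]  ⊢ p2, ((p2⊥ ⅋ p2) ⊗ p2⊥)
      [⅋]  ⊢ (p2⊥ ⅋ p2)
        [Ax]  ⊢ p2, p2⊥
      [Ax]  ⊢ p2, p2⊥

Result: YES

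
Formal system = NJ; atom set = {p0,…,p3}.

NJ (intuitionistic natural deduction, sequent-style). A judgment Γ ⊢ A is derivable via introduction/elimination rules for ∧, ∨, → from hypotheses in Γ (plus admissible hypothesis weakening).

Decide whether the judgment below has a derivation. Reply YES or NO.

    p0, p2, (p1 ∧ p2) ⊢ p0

Derivation (root first):
[Wk] p0, p2, (p1 ∧ p2) ⊢ p0
  [Wk] p0, p2 ⊢ p0
    [Ax] p0 ⊢ p0

Result: YES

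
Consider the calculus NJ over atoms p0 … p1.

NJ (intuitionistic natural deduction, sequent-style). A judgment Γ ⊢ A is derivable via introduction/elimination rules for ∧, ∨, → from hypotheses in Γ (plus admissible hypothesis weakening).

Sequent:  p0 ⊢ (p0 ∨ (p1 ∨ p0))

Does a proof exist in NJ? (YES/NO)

Derivation trace:
[∨I₂] p0 ⊢ (p0 ∨ (p1 ∨ p0))
  [∨I₂] p0 ⊢ (p1 ∨ p0)
    [Ax] p0 ⊢ p0

Result: YES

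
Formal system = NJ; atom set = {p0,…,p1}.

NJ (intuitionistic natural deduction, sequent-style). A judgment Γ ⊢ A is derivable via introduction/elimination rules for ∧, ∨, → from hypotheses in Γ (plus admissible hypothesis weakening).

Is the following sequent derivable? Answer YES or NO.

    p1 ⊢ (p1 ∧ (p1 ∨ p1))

Derivation (root first):
[∧I] p1 ⊢ (p1 ∧ (p1 ∨ p1))
  [Ax] p1 ⊢ p1
  [∨I₂] p1 ⊢ (p1 ∨ p1)
    [Ax] p1 ⊢ p1

Result: YES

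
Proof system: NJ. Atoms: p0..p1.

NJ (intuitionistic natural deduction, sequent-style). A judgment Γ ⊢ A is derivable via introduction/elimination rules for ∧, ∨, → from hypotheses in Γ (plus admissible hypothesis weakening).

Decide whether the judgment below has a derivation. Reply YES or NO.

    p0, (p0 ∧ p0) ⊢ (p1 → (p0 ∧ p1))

Proof tree:
[→I] p0, (p0 ∧ p0) ⊢ (p1 → (p0 ∧ p1))
  [Wk] p1, p0, (p0 ∧ p0) ⊢ (p0 ∧ p1)
    [∧I] p1, p0 ⊢ (p0 ∧ p1)
      [Ax] p0 ⊢ p0
      [Ax] p1 ⊢ p1

Result: YES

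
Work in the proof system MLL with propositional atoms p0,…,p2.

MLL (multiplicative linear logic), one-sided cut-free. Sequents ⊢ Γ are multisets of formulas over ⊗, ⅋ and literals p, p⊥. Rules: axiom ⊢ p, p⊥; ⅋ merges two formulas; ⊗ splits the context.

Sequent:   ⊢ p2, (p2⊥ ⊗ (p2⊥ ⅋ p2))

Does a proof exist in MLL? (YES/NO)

Derivation trace:
[⊗]  ⊢ p2, (p2⊥ ⊗ (p2⊥ ⅋ p2))
  [Ax]  ⊢ p2, p2⊥
  [⅋]  ⊢ (p2⊥ ⅋ p2)
    [Ax]  ⊢ p2, p2⊥

Result: YES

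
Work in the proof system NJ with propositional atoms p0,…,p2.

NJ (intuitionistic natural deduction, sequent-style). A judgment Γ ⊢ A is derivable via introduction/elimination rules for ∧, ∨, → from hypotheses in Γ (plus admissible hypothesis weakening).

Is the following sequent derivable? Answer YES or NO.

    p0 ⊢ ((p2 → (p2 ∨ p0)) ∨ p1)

Derivation (root first):
[Wk] p0 ⊢ ((p2 → (p2 ∨ p0)) ∨ p1)
  [∨I₁]  ⊢ ((p2 → (p2 ∨ p0)) ∨ p1)
    [→I]  ⊢ (p2 → (p2 ∨ p0))
      [∨I₁] p2 ⊢ (p2 ∨ p0)
        [Ax] p2 ⊢ p2

Result: YES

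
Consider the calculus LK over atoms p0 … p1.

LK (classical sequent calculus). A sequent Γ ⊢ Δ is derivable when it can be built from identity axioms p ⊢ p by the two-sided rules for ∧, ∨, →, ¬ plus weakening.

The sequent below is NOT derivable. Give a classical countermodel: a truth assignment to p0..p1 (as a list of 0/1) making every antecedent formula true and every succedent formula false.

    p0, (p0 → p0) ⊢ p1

Search for a countermodel by truth-table:
  v=00: Γ:[p0=F, (p0 → p0)=T] Δ:[p1=F] refutes=False
  v=01: Γ:[p0=F, (p0 → p0)=T] Δ:[p1=T] refutes=False
  v=10: Γ:[p0=T, (p0 → p0)=T] Δ:[p1=F] refutes=True  ← countermodel

Result: [1, 0]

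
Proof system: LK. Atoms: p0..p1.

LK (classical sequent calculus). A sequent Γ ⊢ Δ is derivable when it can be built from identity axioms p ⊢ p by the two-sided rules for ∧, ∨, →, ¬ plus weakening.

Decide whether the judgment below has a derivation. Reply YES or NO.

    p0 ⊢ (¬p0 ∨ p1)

Search for a countermodel by truth-table:
  v=00: Γ:[p0=F] Δ:[(¬p0 ∨ p1)=T] refutes=False
  v=01: Γ:[p0=F] Δ:[(¬p0 ∨ p1)=T] refutes=False
  v=10: Γ:[p0=T] Δ:[(¬p0 ∨ p1)=F] refutes=True  ← countermodel

Result: NO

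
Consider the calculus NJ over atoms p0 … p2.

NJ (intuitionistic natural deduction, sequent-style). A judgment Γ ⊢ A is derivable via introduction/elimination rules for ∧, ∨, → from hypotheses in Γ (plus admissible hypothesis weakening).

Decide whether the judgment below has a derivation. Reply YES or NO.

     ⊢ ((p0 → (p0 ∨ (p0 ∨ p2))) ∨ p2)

Derivation trace:
[∨I₁]  ⊢ ((p0 → (p0 ∨ (p0 ∨ p2))) ∨ p2)
  [→I]  ⊢ (p0 → (p0 ∨ (p0 ∨ p2)))
    [∨I₂] p0 ⊢ (p0 ∨ (p0 ∨ p2))
      [∨I₁] p0 ⊢ (p0 ∨ p2)
        [Ax] p0 ⊢ p0

Result: YES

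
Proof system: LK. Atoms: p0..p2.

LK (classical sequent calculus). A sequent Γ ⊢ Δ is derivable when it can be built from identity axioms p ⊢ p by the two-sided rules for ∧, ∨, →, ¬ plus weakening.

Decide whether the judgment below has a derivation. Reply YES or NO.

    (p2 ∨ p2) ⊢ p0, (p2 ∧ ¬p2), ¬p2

Truth-table refutation:
  v=000: Γ:[(p2 ∨ p2)=F] Δ:[p0=F, (p2 ∧ ¬p2)=F, ¬p2=T] refutes=False
  v=001: Γ:[(p2 ∨ p2)=T] Δ:[p0=F, (p2 ∧ ¬p2)=F, ¬p2=F] refutes=True  ← countermodel

Result: NO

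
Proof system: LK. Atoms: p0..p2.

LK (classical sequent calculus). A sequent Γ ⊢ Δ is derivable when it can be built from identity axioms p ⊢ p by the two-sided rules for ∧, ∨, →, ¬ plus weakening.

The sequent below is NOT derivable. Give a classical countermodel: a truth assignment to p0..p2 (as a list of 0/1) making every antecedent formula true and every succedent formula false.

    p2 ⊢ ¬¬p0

Truth-table refutation:
  v=000: Γ:[p2=F] Δ:[¬¬p0=F] refutes=False
  v=001: Γ:[p2=T] Δ:[¬¬p0=F] refutes=True  ← countermodel

Result: [0, 0, 1]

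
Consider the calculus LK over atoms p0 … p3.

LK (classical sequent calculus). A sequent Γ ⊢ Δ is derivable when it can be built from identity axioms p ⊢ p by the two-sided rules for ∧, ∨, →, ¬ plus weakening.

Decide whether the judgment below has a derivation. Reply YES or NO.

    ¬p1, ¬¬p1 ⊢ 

Derivation (root first):
[¬L] ¬p1, ¬¬p1 ⊢ 
  [¬R] ¬p1 ⊢ ¬p1
    [¬L] p1, ¬p1 ⊢ 
      [Ax] p1 ⊢ p1

Result: YES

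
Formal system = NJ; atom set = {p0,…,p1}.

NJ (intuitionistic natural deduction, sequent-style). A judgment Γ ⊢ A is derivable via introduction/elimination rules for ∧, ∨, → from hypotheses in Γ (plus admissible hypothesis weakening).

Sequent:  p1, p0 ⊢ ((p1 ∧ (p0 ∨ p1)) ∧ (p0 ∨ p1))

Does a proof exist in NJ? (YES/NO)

Derivation (root first):
[Wk] p1, p0 ⊢ ((p1 ∧ (p0 ∨ p1)) ∧ (p0 ∨ p1))
  [∧I] p1 ⊢ ((p1 ∧ (p0 ∨ p1)) ∧ (p0 ∨ p1))
    [∧I] p1 ⊢ (p1 ∧ (p0 ∨ p1))
      [Ax] p1 ⊢ p1
      [∨I₂] p1 ⊢ (p0 ∨ p1)
        [Ax] p1 ⊢ p1
    [∨I₂] p1 ⊢ (p0 ∨ p1)
      [Ax] p1 ⊢ p1

Result: YES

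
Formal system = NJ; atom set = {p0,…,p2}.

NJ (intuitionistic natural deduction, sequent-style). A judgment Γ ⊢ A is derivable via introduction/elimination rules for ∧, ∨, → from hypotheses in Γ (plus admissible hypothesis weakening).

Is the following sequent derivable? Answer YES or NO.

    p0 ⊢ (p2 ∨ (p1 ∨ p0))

Derivation trace:
[∨I₂] p0 ⊢ (p2 ∨ (p1 ∨ p0))
  [∨I₂] p0 ⊢ (p1 ∨ p0)
    [Ax] p0 ⊢ p0

Result: YES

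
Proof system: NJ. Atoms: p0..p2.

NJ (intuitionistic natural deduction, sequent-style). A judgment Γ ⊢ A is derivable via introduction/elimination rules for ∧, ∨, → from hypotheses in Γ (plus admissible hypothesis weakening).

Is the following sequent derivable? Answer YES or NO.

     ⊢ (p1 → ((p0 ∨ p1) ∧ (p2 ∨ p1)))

Derivation (root first):
[→I]  ⊢ (p1 → ((p0 ∨ p1) ∧ (p2 ∨ p1)))
  [∧I] p1 ⊢ ((p0 ∨ p1) ∧ (p2 ∨ p1))
    [∨I₂] p1 ⊢ (p0 ∨ p1)
      [Ax] p1 ⊢ p1
    [∨I₂] p1 ⊢ (p2 ∨ p1)
      [Ax] p1 ⊢ p1

Result: YES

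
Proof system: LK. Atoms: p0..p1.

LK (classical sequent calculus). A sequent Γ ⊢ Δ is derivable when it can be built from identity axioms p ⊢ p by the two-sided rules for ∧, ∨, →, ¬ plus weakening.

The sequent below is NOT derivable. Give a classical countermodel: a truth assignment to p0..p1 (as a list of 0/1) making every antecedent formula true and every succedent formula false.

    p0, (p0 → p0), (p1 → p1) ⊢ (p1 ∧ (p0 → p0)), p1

Search for a countermodel by truth-table:
  v=00: Γ:[p0=F, (p0 → p0)=T, (p1 → p1)=T] Δ:[(p1 ∧ (p0 → p0))=F, p1=F] refutes=False
  v=01: Γ:[p0=F, (p0 → p0)=T, (p1 → p1)=T] Δ:[(p1 ∧ (p0 → p0))=T, p1=T] refutes=False
  v=10: Γ:[p0=T, (p0 → p0)=T, (p1 → p1)=T] Δ:[(p1 ∧ (p0 → p0))=F, p1=F] refutes=True  ← countermodel

Result: [1, 0]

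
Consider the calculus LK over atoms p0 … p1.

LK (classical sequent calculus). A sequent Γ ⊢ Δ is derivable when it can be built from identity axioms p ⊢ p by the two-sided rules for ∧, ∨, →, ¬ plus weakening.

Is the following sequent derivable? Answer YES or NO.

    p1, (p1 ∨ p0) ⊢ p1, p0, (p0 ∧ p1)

Derivation (root first):
[∧R] p1, (p1 ∨ p0) ⊢ p1, p0, (p0 ∧ p1)
  [WR] (p1 ∨ p0) ⊢ p1, p0, p0
    [∨L] (p1 ∨ p0) ⊢ p1, p0
      [Ax] p1 ⊢ p1
      [Ax] p0 ⊢ p0
  [Ax] p1 ⊢ p1

Result: YES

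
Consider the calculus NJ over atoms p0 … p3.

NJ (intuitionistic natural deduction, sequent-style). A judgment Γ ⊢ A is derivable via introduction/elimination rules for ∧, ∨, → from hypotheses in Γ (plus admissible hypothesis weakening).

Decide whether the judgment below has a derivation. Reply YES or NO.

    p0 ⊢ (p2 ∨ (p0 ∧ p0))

Derivation (root first):
[∨I₂] p0 ⊢ (p2 ∨ (p0 ∧ p0))
  [∧I] p0 ⊢ (p0 ∧ p0)
    [Ax] p0 ⊢ p0
    [Ax] p0 ⊢ p0

Result: YES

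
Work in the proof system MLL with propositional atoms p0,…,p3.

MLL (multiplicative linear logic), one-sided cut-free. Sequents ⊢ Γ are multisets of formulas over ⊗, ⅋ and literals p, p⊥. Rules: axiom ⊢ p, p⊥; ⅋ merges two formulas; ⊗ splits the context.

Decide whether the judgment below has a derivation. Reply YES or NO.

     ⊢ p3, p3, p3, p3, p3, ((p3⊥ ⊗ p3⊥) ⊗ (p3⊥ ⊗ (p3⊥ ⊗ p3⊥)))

Derivation trace:
[⊗]  ⊢ p3, p3, p3, p3, p3, ((p3⊥ ⊗ p3⊥) ⊗ (p3⊥ ⊗ (p3⊥ ⊗ p3⊥)))
  [⊗]  ⊢ p3, p3, (p3⊥ ⊗ p3⊥)
    [Ax]  ⊢ p3, p3⊥
    [Ax]  ⊢ p3, p3⊥
  [⊗]  ⊢ p3, p3, p3, (p3⊥ ⊗ (p3⊥ ⊗ p3⊥))
    [Ax]  ⊢ p3, p3⊥
    [⊗]  ⊢ p3, p3, (p3⊥ ⊗ p3⊥)
      [Ax]  ⊢ p3, p3⊥
      [Ax]  ⊢ p3, p3⊥

Result: YES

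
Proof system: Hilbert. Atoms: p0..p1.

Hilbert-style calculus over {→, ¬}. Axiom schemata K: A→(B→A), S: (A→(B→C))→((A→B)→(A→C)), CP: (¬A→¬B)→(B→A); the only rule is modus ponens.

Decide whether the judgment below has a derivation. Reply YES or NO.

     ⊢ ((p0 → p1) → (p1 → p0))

Search for a countermodel by truth-table:
  v=00: Γ:[] Δ:[((p0 → p1) → (p1 → p0))=T] refutes=False
  v=01: Γ:[] Δ:[((p0 → p1) → (p1 → p0))=F] refutes=True  ← countermodel

Result: NO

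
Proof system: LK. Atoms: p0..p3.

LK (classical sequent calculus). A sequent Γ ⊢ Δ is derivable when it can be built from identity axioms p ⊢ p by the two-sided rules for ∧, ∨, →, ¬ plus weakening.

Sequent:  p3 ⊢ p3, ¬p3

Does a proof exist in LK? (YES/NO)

Derivation (root first):
[¬R] p3 ⊢ p3, ¬p3
  [WL] p3, p3 ⊢ p3
    [Ax] p3 ⊢ p3

Result: YES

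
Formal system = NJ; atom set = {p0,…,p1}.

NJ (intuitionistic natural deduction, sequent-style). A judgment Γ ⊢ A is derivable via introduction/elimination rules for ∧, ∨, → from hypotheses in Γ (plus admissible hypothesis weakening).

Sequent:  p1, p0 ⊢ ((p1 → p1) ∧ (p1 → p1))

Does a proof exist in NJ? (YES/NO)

Derivation trace:
[∧I] p1, p0 ⊢ ((p1 → p1) ∧ (p1 → p1))
  [Wk] p0, p1 ⊢ (p1 → p1)
    [Wk] p0 ⊢ (p1 → p1)
      [→I]  ⊢ (p1 → p1)
        [Ax] p1 ⊢ p1
  [→I]  ⊢ (p1 → p1)
    [Ax] p1 ⊢ p1

Result: YES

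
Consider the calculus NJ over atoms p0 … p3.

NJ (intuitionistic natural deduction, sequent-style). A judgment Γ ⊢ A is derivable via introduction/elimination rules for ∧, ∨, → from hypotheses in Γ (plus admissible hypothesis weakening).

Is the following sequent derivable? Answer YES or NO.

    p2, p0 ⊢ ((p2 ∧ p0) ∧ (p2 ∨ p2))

Derivation trace:
[∧I] p2, p0 ⊢ ((p2 ∧ p0) ∧ (p2 ∨ p2))
  [∧I] p2, p0 ⊢ (p2 ∧ p0)
    [Wk] p2, p2 ⊢ p2
      [Ax] p2 ⊢ p2
    [Ax] p0 ⊢ p0
  [∨I₁] p2, p2 ⊢ (p2 ∨ p2)
    [Wk] p2, p2 ⊢ p2
      [Ax] p2 ⊢ p2

Result: YES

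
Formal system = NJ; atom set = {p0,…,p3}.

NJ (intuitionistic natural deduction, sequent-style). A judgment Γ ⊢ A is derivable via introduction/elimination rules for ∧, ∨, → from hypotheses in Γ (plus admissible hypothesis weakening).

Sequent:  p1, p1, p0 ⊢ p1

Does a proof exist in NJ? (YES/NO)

Proof tree:
[Wk] p1, p1, p0 ⊢ p1
  [Wk] p1, p1 ⊢ p1
    [Ax] p1 ⊢ p1

Result: YES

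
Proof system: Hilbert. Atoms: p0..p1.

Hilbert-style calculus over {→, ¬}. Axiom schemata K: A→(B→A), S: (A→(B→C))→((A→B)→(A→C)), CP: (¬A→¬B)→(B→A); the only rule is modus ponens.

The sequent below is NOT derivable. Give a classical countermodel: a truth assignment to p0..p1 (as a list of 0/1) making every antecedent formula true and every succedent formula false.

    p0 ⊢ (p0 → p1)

Search for a countermodel by truth-table:
  v=00: Γ:[p0=F] Δ:[(p0 → p1)=T] refutes=False
  v=01: Γ:[p0=F] Δ:[(p0 → p1)=T] refutes=False
  v=10: Γ:[p0=T] Δ:[(p0 → p1)=F] refutes=True  ← countermodel

Result: [1, 0]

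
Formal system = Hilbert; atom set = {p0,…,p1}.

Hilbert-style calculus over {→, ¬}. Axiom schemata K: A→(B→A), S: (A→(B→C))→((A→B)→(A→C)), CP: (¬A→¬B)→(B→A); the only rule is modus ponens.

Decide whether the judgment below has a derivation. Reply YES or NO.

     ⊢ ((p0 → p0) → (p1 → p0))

Truth-table refutation:
  v=00: Γ:[] Δ:[((p0 → p0) → (p1 → p0))=T] refutes=False
  v=01: Γ:[] Δ:[((p0 → p0) → (p1 → p0))=F] refutes=True  ← countermodel

Result: NO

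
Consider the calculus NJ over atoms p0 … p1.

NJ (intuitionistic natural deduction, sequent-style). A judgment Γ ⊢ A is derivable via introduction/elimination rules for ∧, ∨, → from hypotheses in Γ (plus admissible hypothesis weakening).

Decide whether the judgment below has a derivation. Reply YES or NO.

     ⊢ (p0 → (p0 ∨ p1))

Derivation trace:
[→I]  ⊢ (p0 → (p0 ∨ p1))
  [∨I₁] p0 ⊢ (p0 ∨ p1)
    [Ax] p0 ⊢ p0

Result: YES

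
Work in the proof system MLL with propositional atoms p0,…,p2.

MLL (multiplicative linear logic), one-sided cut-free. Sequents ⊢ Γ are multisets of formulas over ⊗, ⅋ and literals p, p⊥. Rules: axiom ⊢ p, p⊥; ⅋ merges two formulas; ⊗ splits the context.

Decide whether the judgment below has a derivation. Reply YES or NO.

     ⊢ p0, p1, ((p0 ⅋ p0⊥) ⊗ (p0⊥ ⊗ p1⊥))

Derivation (root first):
[⊗]  ⊢ p0, p1, ((p0 ⅋ p0⊥) ⊗ (p0⊥ ⊗ p1⊥))
  [⅋]  ⊢ (p0 ⅋ p0⊥)
    [Ax]  ⊢ p0, p0⊥
  [⊗]  ⊢ p0, p1, (p0⊥ ⊗ p1⊥)
    [Ax]  ⊢ p0, p0⊥
    [Ax]  ⊢ p1, p1⊥

Result: YES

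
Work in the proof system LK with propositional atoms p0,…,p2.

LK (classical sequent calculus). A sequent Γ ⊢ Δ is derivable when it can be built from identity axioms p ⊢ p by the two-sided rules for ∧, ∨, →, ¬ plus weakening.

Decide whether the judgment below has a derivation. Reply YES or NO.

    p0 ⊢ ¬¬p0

Derivation (root first):
[¬R] p0 ⊢ ¬¬p0
  [¬L] p0, ¬p0 ⊢ 
    [Ax] p0 ⊢ p0

Result: YES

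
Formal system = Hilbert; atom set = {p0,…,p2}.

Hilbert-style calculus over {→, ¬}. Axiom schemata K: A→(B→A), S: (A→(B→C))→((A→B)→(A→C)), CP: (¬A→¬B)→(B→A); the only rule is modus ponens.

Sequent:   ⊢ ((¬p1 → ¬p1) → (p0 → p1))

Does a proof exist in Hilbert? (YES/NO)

Search for a countermodel by truth-table:
  v=000: Γ:[] Δ:[((¬p1 → ¬p1) → (p0 → p1))=T] refutes=False
  v=001: Γ:[] Δ:[((¬p1 → ¬p1) → (p0 → p1))=T] refutes=False
  v=010: Γ:[] Δ:[((¬p1 → ¬p1) → (p0 → p1))=T] refutes=False
  v=011: Γ:[] Δ:[((¬p1 → ¬p1) → (p0 → p1))=T] refutes=False
  v=100: Γ:[] Δ:[((¬p1 → ¬p1) → (p0 → p1))=F] refutes=True  ← countermodel

Result: NO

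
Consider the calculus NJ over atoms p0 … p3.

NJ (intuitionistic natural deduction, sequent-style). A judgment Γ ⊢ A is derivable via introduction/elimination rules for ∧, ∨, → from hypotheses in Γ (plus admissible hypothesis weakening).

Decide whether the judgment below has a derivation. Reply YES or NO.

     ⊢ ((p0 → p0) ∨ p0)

Proof tree:
[∨I₁]  ⊢ ((p0 → p0) ∨ p0)
  [→I]  ⊢ (p0 → p0)
    [Ax] p0 ⊢ p0

Result: YES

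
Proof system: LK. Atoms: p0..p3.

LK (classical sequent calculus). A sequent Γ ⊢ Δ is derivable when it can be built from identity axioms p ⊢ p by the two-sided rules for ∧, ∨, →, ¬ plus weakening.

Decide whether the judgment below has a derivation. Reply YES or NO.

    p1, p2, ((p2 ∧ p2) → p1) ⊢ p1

Proof tree:
[→L] p1, p2, ((p2 ∧ p2) → p1) ⊢ p1
  [∧R] p1, p2 ⊢ (p2 ∧ p2)
    [WL] p2, p1 ⊢ p2
      [Ax] p2 ⊢ p2
    [WL] p2, p1 ⊢ p2
      [Ax] p2 ⊢ p2
  [Ax] p1 ⊢ p1

Result: YES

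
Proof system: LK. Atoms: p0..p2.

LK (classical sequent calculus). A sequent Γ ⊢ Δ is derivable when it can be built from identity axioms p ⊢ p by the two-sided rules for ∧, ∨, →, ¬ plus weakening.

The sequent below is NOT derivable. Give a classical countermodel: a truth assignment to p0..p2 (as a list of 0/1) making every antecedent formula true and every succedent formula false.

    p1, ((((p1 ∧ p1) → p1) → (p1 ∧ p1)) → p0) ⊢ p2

Truth-table refutation:
  v=000: Γ:[p1=F, ((((p1 ∧ p1) → p1) → (p1 ∧ p1)) → p0)=T] Δ:[p2=F] refutes=False
  v=001: Γ:[p1=F, ((((p1 ∧ p1) → p1) → (p1 ∧ p1)) → p0)=T] Δ:[p2=T] refutes=False
  v=010: Γ:[p1=T, ((((p1 ∧ p1) → p1) → (p1 ∧ p1)) → p0)=F] Δ:[p2=F] refutes=False
  v=011: Γ:[p1=T, ((((p1 ∧ p1) → p1) → (p1 ∧ p1)) → p0)=F] Δ:[p2=T] refutes=False
  v=100: Γ:[p1=F, ((((p1 ∧ p1) → p1) → (p1 ∧ p1)) → p0)=T] Δ:[p2=F] refutes=False
  v=101: Γ:[p1=F, ((((p1 ∧ p1) → p1) → (p1 ∧ p1)) → p0)=T] Δ:[p2=T] refutes=False
  v=110: Γ:[p1=T, ((((p1 ∧ p1) → p1) → (p1 ∧ p1)) → p0)=T] Δ:[p2=F] refutes=True  ← countermodel

Result: [1, 1, 0]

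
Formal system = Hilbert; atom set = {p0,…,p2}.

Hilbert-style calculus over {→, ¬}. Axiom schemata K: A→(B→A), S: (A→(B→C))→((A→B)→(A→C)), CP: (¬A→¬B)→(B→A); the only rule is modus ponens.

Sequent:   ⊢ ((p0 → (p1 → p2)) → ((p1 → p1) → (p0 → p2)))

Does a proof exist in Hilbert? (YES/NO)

Search for a countermodel by truth-table:
  v=000: Γ:[] Δ:[((p0 → (p1 → p2)) → ((p1 → p1) → (p0 → p2)))=T] refutes=False
  v=001: Γ:[] Δ:[((p0 → (p1 → p2)) → ((p1 → p1) → (p0 → p2)))=T] refutes=False
  v=010: Γ:[] Δ:[((p0 → (p1 → p2)) → ((p1 → p1) → (p0 → p2)))=T] refutes=False
  v=011: Γ:[] Δ:[((p0 → (p1 → p2)) → ((p1 → p1) → (p0 → p2)))=T] refutes=False
  v=100: Γ:[] Δ:[((p0 → (p1 → p2)) → ((p1 → p1) → (p0 → p2)))=F] refutes=True  ← countermodel

Result: NO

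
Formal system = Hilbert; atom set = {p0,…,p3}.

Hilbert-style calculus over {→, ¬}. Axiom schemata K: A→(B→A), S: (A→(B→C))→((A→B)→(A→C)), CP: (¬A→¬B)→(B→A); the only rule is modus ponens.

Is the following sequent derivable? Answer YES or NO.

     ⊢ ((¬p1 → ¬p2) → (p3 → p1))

Search for a countermodel by truth-table:
  v=0000: Γ:[] Δ:[((¬p1 → ¬p2) → (p3 → p1))=T] refutes=False
  v=0001: Γ:[] Δ:[((¬p1 → ¬p2) → (p3 → p1))=F] refutes=True  ← countermodel

Result: NO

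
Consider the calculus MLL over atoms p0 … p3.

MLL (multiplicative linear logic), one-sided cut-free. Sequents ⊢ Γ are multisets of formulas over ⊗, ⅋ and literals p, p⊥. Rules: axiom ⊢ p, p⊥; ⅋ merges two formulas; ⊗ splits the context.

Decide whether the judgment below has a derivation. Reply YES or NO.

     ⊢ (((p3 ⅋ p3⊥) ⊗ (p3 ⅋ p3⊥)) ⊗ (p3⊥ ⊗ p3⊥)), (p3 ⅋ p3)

Derivation (root first):
[⅋]  ⊢ (((p3 ⅋ p3⊥) ⊗ (p3 ⅋ p3⊥)) ⊗ (p3⊥ ⊗ p3⊥)), (p3 ⅋ p3)
  [⊗]  ⊢ p3, p3, (((p3 ⅋ p3⊥) ⊗ (p3 ⅋ p3⊥)) ⊗ (p3⊥ ⊗ p3⊥))
    [⊗]  ⊢ ((p3 ⅋ p3⊥) ⊗ (p3 ⅋ p3⊥))
      [⅋]  ⊢ (p3 ⅋ p3⊥)
        [Ax]  ⊢ p3, p3⊥
      [⅋]  ⊢ (p3 ⅋ p3⊥)
        [Ax]  ⊢ p3, p3⊥
    [⊗]  ⊢ p3, p3, (p3⊥ ⊗ p3⊥)
      [Ax]  ⊢ p3, p3⊥
      [Ax]  ⊢ p3, p3⊥

Result: YES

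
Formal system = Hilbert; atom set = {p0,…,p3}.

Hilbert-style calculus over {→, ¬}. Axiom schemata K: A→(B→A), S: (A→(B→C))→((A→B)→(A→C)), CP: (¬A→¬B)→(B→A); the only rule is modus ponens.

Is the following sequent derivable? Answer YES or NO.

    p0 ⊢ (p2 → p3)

Enumerate valuations to refute Γ ⊢ Δ:
  v=0000: Γ:[p0=F] Δ:[(p2 → p3)=T] refutes=False
  v=0001: Γ:[p0=F] Δ:[(p2 → p3)=T] refutes=False
  v=0010: Γ:[p0=F] Δ:[(p2 → p3)=F] refutes=False
  v=0011: Γ:[p0=F] Δ:[(p2 → p3)=T] refutes=False
  v=0100: Γ:[p0=F] Δ:[(p2 → p3)=T] refutes=False
  v=0101: Γ:[p0=F] Δ:[(p2 → p3)=T] refutes=False
  v=0110: Γ:[p0=F] Δ:[(p2 → p3)=F] refutes=False
  v=0111: Γ:[p0=F] Δ:[(p2 → p3)=T] refutes=False
  v=1000: Γ:[p0=T] Δ:[(p2 → p3)=T] refutes=False
  v=1001: Γ:[p0=T] Δ:[(p2 → p3)=T] refutes=False
  v=1010: Γ:[p0=T] Δ:[(p2 → p3)=F] refutes=True  ← countermodel

Result: NO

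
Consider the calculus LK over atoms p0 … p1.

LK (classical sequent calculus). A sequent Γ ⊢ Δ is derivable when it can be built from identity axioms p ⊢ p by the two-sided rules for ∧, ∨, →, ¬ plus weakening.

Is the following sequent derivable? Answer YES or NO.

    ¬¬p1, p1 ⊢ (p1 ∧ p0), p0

Enumerate valuations to refute Γ ⊢ Δ:
  v=00: Γ:[¬¬p1=F, p1=F] Δ:[(p1 ∧ p0)=F, p0=F] refutes=False
  v=01: Γ:[¬¬p1=T, p1=T] Δ:[(p1 ∧ p0)=F, p0=F] refutes=True  ← countermodel

Result: NO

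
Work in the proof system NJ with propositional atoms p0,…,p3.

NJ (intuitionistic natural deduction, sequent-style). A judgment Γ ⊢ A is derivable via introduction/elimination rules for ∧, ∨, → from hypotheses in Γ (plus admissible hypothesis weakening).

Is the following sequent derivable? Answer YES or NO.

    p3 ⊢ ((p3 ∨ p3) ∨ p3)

Proof tree:
[∨I₁] p3 ⊢ ((p3 ∨ p3) ∨ p3)
  [∨I₂] p3 ⊢ (p3 ∨ p3)
    [Ax] p3 ⊢ p3

Result: YES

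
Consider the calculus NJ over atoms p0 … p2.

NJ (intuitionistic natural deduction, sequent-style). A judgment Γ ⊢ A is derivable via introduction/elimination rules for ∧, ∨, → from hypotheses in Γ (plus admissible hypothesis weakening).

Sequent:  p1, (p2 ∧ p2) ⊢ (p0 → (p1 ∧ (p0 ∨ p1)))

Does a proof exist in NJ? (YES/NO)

Proof tree:
[Wk] p1, (p2 ∧ p2) ⊢ (p0 → (p1 ∧ (p0 ∨ p1)))
  [→I] p1 ⊢ (p0 → (p1 ∧ (p0 ∨ p1)))
    [∧I] p1, p0 ⊢ (p1 ∧ (p0 ∨ p1))
      [Ax] p1 ⊢ p1
      [∨I₁] p0 ⊢ (p0 ∨ p1)
        [Ax] p0 ⊢ p0

Result: YES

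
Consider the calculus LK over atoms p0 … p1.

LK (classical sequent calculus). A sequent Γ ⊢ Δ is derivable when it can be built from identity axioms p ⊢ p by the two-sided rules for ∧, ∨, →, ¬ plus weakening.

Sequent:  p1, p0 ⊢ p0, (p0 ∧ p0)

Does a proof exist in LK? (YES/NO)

Proof tree:
[∧R] p1, p0 ⊢ p0, (p0 ∧ p0)
  [WR] p0, p1 ⊢ p0, p0
    [WL] p0, p1 ⊢ p0
      [Ax] p0 ⊢ p0
  [Ax] p0 ⊢ p0

Result: YES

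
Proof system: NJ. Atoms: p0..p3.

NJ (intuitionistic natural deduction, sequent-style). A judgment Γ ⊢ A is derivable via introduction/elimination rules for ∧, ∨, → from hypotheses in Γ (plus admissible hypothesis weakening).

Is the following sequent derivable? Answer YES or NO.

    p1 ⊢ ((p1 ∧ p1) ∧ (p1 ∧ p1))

Derivation (root first):
[∧I] p1 ⊢ ((p1 ∧ p1) ∧ (p1 ∧ p1))
  [∧I] p1 ⊢ (p1 ∧ p1)
    [Ax] p1 ⊢ p1
    [Ax] p1 ⊢ p1
  [∧I] p1 ⊢ (p1 ∧ p1)
    [Ax] p1 ⊢ p1
    [Ax] p1 ⊢ p1

Result: YES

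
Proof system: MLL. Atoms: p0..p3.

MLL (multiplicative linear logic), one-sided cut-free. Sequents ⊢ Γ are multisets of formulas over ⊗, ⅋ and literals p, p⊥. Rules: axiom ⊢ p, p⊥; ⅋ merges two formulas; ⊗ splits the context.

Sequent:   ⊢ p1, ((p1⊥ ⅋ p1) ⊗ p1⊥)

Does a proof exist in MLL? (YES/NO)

Proof tree:
[⊗]  ⊢ p1, ((p1⊥ ⅋ p1) ⊗ p1⊥)
  [⅋]  ⊢ (p1⊥ ⅋ p1)
    [Ax]  ⊢ p1, p1⊥
  [Ax]  ⊢ p1, p1⊥

Result: YES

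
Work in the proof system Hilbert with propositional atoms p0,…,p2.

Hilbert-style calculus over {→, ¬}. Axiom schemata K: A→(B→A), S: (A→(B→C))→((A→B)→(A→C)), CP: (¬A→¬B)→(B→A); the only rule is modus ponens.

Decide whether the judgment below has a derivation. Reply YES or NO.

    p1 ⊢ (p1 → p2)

Enumerate valuations to refute Γ ⊢ Δ:
  v=000: Γ:[p1=F] Δ:[(p1 → p2)=T] refutes=False
  v=001: Γ:[p1=F] Δ:[(p1 → p2)=T] refutes=False
  v=010: Γ:[p1=T] Δ:[(p1 → p2)=F] refutes=True  ← countermodel

Result: NO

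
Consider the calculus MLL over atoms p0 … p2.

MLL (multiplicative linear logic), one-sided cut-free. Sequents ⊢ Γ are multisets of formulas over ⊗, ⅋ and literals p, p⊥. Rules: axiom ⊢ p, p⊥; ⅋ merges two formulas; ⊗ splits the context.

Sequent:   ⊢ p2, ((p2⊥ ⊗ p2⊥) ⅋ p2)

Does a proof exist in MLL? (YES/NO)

Derivation (root first):
[⅋]  ⊢ p2, ((p2⊥ ⊗ p2⊥) ⅋ p2)
  [⊗]  ⊢ p2, p2, (p2⊥ ⊗ p2⊥)
    [Ax]  ⊢ p2, p2⊥
    [Ax]  ⊢ p2, p2⊥

Result: YES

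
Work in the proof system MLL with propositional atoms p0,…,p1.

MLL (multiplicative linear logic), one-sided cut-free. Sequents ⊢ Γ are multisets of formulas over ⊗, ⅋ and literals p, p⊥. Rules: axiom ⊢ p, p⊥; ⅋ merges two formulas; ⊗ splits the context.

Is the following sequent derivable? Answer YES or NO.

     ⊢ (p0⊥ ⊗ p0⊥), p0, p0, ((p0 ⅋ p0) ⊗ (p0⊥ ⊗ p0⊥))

Derivation (root first):
[⊗]  ⊢ (p0⊥ ⊗ p0⊥), p0, p0, ((p0 ⅋ p0) ⊗ (p0⊥ ⊗ p0⊥))
  [⅋]  ⊢ (p0⊥ ⊗ p0⊥), (p0 ⅋ p0)
    [⊗]  ⊢ p0, p0, (p0⊥ ⊗ p0⊥)
      [Ax]  ⊢ p0, p0⊥
      [Ax]  ⊢ p0, p0⊥
  [⊗]  ⊢ p0, p0, (p0⊥ ⊗ p0⊥)
    [Ax]  ⊢ p0, p0⊥
    [Ax]  ⊢ p0, p0⊥

Result: YES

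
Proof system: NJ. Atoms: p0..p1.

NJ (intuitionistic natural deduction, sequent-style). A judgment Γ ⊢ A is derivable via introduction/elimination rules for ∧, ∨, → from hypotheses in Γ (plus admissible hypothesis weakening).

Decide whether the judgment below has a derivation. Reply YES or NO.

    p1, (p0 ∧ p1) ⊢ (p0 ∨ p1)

Proof tree:
[Wk] p1, (p0 ∧ p1) ⊢ (p0 ∨ p1)
  [∨I₂] p1 ⊢ (p0 ∨ p1)
    [Ax] p1 ⊢ p1

Result: YES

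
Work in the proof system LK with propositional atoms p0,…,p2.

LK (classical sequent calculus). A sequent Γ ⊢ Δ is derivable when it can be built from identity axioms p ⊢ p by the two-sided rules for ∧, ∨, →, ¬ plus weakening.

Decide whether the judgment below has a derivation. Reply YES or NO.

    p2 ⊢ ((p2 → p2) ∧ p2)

Proof tree:
[∧R] p2 ⊢ ((p2 → p2) ∧ p2)
  [→R]  ⊢ (p2 → p2)
    [Ax] p2 ⊢ p2
  [Ax] p2 ⊢ p2

Result: YES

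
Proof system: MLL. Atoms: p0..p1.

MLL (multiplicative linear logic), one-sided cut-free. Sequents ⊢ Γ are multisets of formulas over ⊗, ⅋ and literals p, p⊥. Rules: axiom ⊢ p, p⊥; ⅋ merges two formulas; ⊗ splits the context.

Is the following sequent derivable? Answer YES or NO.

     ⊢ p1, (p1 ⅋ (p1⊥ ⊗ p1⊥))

Derivation (root first):
[⅋]  ⊢ p1, (p1 ⅋ (p1⊥ ⊗ p1⊥))
  [⊗]  ⊢ p1, p1, (p1⊥ ⊗ p1⊥)
    [Ax]  ⊢ p1, p1⊥
    [Ax]  ⊢ p1, p1⊥

Result: YES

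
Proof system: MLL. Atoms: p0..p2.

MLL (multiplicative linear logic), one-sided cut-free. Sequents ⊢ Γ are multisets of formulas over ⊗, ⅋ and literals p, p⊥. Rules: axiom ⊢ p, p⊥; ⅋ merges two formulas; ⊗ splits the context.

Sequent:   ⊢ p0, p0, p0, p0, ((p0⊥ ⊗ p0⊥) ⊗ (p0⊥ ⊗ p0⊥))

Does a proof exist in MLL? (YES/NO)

Proof tree:
[⊗]  ⊢ p0, p0, p0, p0, ((p0⊥ ⊗ p0⊥) ⊗ (p0⊥ ⊗ p0⊥))
  [⊗]  ⊢ p0, p0, (p0⊥ ⊗ p0⊥)
    [Ax]  ⊢ p0, p0⊥
    [Ax]  ⊢ p0, p0⊥
  [⊗]  ⊢ p0, p0, (p0⊥ ⊗ p0⊥)
    [Ax]  ⊢ p0, p0⊥
    [Ax]  ⊢ p0, p0⊥

Result: YES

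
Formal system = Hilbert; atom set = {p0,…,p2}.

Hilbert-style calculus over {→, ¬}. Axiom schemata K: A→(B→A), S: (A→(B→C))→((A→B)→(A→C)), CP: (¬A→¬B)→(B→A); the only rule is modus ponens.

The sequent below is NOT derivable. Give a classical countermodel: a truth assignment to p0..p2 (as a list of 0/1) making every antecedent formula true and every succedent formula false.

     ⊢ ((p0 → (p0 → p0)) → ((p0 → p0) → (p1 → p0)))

Truth-table refutation:
  v=000: Γ:[] Δ:[((p0 → (p0 → p0)) → ((p0 → p0) → (p1 → p0)))=T] refutes=False
  v=001: Γ:[] Δ:[((p0 → (p0 → p0)) → ((p0 → p0) → (p1 → p0)))=T] refutes=False
  v=010: Γ:[] Δ:[((p0 → (p0 → p0)) → ((p0 → p0) → (p1 → p0)))=F] refutes=True  ← countermodel

Result: [0, 1, 0]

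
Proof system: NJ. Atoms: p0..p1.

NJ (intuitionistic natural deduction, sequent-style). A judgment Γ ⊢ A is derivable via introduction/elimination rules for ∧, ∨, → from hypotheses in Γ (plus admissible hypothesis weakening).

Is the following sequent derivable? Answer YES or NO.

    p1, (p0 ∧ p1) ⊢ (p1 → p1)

Proof tree:
[Wk] p1, (p0 ∧ p1) ⊢ (p1 → p1)
  [→I] p1 ⊢ (p1 → p1)
    [Wk] p1, p1 ⊢ p1
      [Ax] p1 ⊢ p1

Result: YES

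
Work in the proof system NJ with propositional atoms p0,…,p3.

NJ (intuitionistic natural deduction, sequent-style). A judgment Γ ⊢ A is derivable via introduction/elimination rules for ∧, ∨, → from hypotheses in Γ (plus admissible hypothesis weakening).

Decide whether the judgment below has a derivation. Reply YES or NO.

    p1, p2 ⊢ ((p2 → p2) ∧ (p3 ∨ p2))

Derivation trace:
[∧I] p1, p2 ⊢ ((p2 → p2) ∧ (p3 ∨ p2))
  [Wk] p1 ⊢ (p2 → p2)
    [→I]  ⊢ (p2 → p2)
      [Ax] p2 ⊢ p2
  [∨I₂] p2 ⊢ (p3 ∨ p2)
    [Ax] p2 ⊢ p2

Result: YES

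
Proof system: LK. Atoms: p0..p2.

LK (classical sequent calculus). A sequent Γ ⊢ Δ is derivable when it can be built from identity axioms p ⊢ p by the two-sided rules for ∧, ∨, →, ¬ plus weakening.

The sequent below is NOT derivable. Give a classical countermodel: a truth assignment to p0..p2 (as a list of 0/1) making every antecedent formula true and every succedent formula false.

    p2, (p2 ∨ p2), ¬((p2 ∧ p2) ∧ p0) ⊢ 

Search for a countermodel by truth-table:
  v=000: Γ:[p2=F, (p2 ∨ p2)=F, ¬((p2 ∧ p2) ∧ p0)=T] Δ:[] refutes=False
  v=001: Γ:[p2=T, (p2 ∨ p2)=T, ¬((p2 ∧ p2) ∧ p0)=T] Δ:[] refutes=True  ← countermodel

Result: [0, 0, 1]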